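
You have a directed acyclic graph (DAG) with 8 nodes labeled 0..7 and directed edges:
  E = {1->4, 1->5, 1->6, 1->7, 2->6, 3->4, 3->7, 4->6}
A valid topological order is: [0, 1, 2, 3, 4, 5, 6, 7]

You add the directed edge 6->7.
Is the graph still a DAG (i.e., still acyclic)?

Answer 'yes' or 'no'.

Given toposort: [0, 1, 2, 3, 4, 5, 6, 7]
Position of 6: index 6; position of 7: index 7
New edge 6->7: forward
Forward edge: respects the existing order. Still a DAG, same toposort still valid.
Still a DAG? yes

Answer: yes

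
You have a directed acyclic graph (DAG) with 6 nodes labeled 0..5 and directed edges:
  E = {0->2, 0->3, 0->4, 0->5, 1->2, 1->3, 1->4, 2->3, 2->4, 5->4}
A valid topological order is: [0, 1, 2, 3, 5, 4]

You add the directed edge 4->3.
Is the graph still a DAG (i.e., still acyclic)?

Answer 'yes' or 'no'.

Given toposort: [0, 1, 2, 3, 5, 4]
Position of 4: index 5; position of 3: index 3
New edge 4->3: backward (u after v in old order)
Backward edge: old toposort is now invalid. Check if this creates a cycle.
Does 3 already reach 4? Reachable from 3: [3]. NO -> still a DAG (reorder needed).
Still a DAG? yes

Answer: yes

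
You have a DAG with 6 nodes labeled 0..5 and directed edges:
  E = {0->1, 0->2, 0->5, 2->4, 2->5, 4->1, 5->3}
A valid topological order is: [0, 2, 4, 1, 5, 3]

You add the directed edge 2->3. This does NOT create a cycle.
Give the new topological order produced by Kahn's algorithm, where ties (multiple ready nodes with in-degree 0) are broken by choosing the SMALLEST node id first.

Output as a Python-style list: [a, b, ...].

Old toposort: [0, 2, 4, 1, 5, 3]
Added edge: 2->3
Position of 2 (1) < position of 3 (5). Old order still valid.
Run Kahn's algorithm (break ties by smallest node id):
  initial in-degrees: [0, 2, 1, 2, 1, 2]
  ready (indeg=0): [0]
  pop 0: indeg[1]->1; indeg[2]->0; indeg[5]->1 | ready=[2] | order so far=[0]
  pop 2: indeg[3]->1; indeg[4]->0; indeg[5]->0 | ready=[4, 5] | order so far=[0, 2]
  pop 4: indeg[1]->0 | ready=[1, 5] | order so far=[0, 2, 4]
  pop 1: no out-edges | ready=[5] | order so far=[0, 2, 4, 1]
  pop 5: indeg[3]->0 | ready=[3] | order so far=[0, 2, 4, 1, 5]
  pop 3: no out-edges | ready=[] | order so far=[0, 2, 4, 1, 5, 3]
  Result: [0, 2, 4, 1, 5, 3]

Answer: [0, 2, 4, 1, 5, 3]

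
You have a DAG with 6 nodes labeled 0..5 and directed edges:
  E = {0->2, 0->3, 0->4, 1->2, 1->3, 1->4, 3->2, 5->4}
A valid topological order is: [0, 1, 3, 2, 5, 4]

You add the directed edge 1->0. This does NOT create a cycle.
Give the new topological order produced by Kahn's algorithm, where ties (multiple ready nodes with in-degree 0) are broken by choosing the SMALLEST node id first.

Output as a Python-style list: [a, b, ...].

Answer: [1, 0, 3, 2, 5, 4]

Derivation:
Old toposort: [0, 1, 3, 2, 5, 4]
Added edge: 1->0
Position of 1 (1) > position of 0 (0). Must reorder: 1 must now come before 0.
Run Kahn's algorithm (break ties by smallest node id):
  initial in-degrees: [1, 0, 3, 2, 3, 0]
  ready (indeg=0): [1, 5]
  pop 1: indeg[0]->0; indeg[2]->2; indeg[3]->1; indeg[4]->2 | ready=[0, 5] | order so far=[1]
  pop 0: indeg[2]->1; indeg[3]->0; indeg[4]->1 | ready=[3, 5] | order so far=[1, 0]
  pop 3: indeg[2]->0 | ready=[2, 5] | order so far=[1, 0, 3]
  pop 2: no out-edges | ready=[5] | order so far=[1, 0, 3, 2]
  pop 5: indeg[4]->0 | ready=[4] | order so far=[1, 0, 3, 2, 5]
  pop 4: no out-edges | ready=[] | order so far=[1, 0, 3, 2, 5, 4]
  Result: [1, 0, 3, 2, 5, 4]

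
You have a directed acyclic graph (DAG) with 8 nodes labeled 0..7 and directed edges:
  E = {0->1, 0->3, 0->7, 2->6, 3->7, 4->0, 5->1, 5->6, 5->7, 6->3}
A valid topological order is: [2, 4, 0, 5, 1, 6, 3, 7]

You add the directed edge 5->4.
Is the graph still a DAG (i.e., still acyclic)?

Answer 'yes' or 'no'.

Given toposort: [2, 4, 0, 5, 1, 6, 3, 7]
Position of 5: index 3; position of 4: index 1
New edge 5->4: backward (u after v in old order)
Backward edge: old toposort is now invalid. Check if this creates a cycle.
Does 4 already reach 5? Reachable from 4: [0, 1, 3, 4, 7]. NO -> still a DAG (reorder needed).
Still a DAG? yes

Answer: yes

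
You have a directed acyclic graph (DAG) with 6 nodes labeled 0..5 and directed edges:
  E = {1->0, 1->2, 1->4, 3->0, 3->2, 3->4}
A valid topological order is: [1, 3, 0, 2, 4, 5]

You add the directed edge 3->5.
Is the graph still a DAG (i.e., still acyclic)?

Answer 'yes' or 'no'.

Answer: yes

Derivation:
Given toposort: [1, 3, 0, 2, 4, 5]
Position of 3: index 1; position of 5: index 5
New edge 3->5: forward
Forward edge: respects the existing order. Still a DAG, same toposort still valid.
Still a DAG? yes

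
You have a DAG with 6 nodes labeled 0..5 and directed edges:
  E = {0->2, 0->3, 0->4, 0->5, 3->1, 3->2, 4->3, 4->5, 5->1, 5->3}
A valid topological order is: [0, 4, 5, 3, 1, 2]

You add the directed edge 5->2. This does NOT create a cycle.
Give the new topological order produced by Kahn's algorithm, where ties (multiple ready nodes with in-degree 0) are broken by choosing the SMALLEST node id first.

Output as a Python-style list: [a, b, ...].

Answer: [0, 4, 5, 3, 1, 2]

Derivation:
Old toposort: [0, 4, 5, 3, 1, 2]
Added edge: 5->2
Position of 5 (2) < position of 2 (5). Old order still valid.
Run Kahn's algorithm (break ties by smallest node id):
  initial in-degrees: [0, 2, 3, 3, 1, 2]
  ready (indeg=0): [0]
  pop 0: indeg[2]->2; indeg[3]->2; indeg[4]->0; indeg[5]->1 | ready=[4] | order so far=[0]
  pop 4: indeg[3]->1; indeg[5]->0 | ready=[5] | order so far=[0, 4]
  pop 5: indeg[1]->1; indeg[2]->1; indeg[3]->0 | ready=[3] | order so far=[0, 4, 5]
  pop 3: indeg[1]->0; indeg[2]->0 | ready=[1, 2] | order so far=[0, 4, 5, 3]
  pop 1: no out-edges | ready=[2] | order so far=[0, 4, 5, 3, 1]
  pop 2: no out-edges | ready=[] | order so far=[0, 4, 5, 3, 1, 2]
  Result: [0, 4, 5, 3, 1, 2]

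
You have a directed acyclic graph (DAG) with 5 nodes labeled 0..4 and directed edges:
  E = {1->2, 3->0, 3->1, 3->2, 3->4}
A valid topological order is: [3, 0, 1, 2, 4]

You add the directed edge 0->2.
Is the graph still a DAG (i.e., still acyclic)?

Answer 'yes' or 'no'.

Answer: yes

Derivation:
Given toposort: [3, 0, 1, 2, 4]
Position of 0: index 1; position of 2: index 3
New edge 0->2: forward
Forward edge: respects the existing order. Still a DAG, same toposort still valid.
Still a DAG? yes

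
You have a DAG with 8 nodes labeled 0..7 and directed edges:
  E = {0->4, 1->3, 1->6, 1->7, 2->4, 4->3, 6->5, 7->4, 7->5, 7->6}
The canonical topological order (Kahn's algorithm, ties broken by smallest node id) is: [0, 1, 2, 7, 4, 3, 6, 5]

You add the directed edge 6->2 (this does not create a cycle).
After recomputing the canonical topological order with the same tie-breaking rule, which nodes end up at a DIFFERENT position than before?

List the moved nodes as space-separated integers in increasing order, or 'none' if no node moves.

Old toposort: [0, 1, 2, 7, 4, 3, 6, 5]
Added edge 6->2
Recompute Kahn (smallest-id tiebreak):
  initial in-degrees: [0, 0, 1, 2, 3, 2, 2, 1]
  ready (indeg=0): [0, 1]
  pop 0: indeg[4]->2 | ready=[1] | order so far=[0]
  pop 1: indeg[3]->1; indeg[6]->1; indeg[7]->0 | ready=[7] | order so far=[0, 1]
  pop 7: indeg[4]->1; indeg[5]->1; indeg[6]->0 | ready=[6] | order so far=[0, 1, 7]
  pop 6: indeg[2]->0; indeg[5]->0 | ready=[2, 5] | order so far=[0, 1, 7, 6]
  pop 2: indeg[4]->0 | ready=[4, 5] | order so far=[0, 1, 7, 6, 2]
  pop 4: indeg[3]->0 | ready=[3, 5] | order so far=[0, 1, 7, 6, 2, 4]
  pop 3: no out-edges | ready=[5] | order so far=[0, 1, 7, 6, 2, 4, 3]
  pop 5: no out-edges | ready=[] | order so far=[0, 1, 7, 6, 2, 4, 3, 5]
New canonical toposort: [0, 1, 7, 6, 2, 4, 3, 5]
Compare positions:
  Node 0: index 0 -> 0 (same)
  Node 1: index 1 -> 1 (same)
  Node 2: index 2 -> 4 (moved)
  Node 3: index 5 -> 6 (moved)
  Node 4: index 4 -> 5 (moved)
  Node 5: index 7 -> 7 (same)
  Node 6: index 6 -> 3 (moved)
  Node 7: index 3 -> 2 (moved)
Nodes that changed position: 2 3 4 6 7

Answer: 2 3 4 6 7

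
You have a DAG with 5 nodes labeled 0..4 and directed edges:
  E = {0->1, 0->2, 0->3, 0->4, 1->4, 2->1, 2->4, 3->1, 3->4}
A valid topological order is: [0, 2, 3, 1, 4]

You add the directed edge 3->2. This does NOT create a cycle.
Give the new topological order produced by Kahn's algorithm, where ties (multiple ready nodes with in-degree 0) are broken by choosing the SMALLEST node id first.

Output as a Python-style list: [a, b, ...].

Old toposort: [0, 2, 3, 1, 4]
Added edge: 3->2
Position of 3 (2) > position of 2 (1). Must reorder: 3 must now come before 2.
Run Kahn's algorithm (break ties by smallest node id):
  initial in-degrees: [0, 3, 2, 1, 4]
  ready (indeg=0): [0]
  pop 0: indeg[1]->2; indeg[2]->1; indeg[3]->0; indeg[4]->3 | ready=[3] | order so far=[0]
  pop 3: indeg[1]->1; indeg[2]->0; indeg[4]->2 | ready=[2] | order so far=[0, 3]
  pop 2: indeg[1]->0; indeg[4]->1 | ready=[1] | order so far=[0, 3, 2]
  pop 1: indeg[4]->0 | ready=[4] | order so far=[0, 3, 2, 1]
  pop 4: no out-edges | ready=[] | order so far=[0, 3, 2, 1, 4]
  Result: [0, 3, 2, 1, 4]

Answer: [0, 3, 2, 1, 4]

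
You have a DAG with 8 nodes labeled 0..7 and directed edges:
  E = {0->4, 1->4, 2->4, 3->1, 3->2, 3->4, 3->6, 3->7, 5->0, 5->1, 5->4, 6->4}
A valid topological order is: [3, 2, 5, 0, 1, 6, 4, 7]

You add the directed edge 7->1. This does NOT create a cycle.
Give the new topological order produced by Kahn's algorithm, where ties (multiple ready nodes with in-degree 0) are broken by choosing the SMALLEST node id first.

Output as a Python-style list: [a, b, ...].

Old toposort: [3, 2, 5, 0, 1, 6, 4, 7]
Added edge: 7->1
Position of 7 (7) > position of 1 (4). Must reorder: 7 must now come before 1.
Run Kahn's algorithm (break ties by smallest node id):
  initial in-degrees: [1, 3, 1, 0, 6, 0, 1, 1]
  ready (indeg=0): [3, 5]
  pop 3: indeg[1]->2; indeg[2]->0; indeg[4]->5; indeg[6]->0; indeg[7]->0 | ready=[2, 5, 6, 7] | order so far=[3]
  pop 2: indeg[4]->4 | ready=[5, 6, 7] | order so far=[3, 2]
  pop 5: indeg[0]->0; indeg[1]->1; indeg[4]->3 | ready=[0, 6, 7] | order so far=[3, 2, 5]
  pop 0: indeg[4]->2 | ready=[6, 7] | order so far=[3, 2, 5, 0]
  pop 6: indeg[4]->1 | ready=[7] | order so far=[3, 2, 5, 0, 6]
  pop 7: indeg[1]->0 | ready=[1] | order so far=[3, 2, 5, 0, 6, 7]
  pop 1: indeg[4]->0 | ready=[4] | order so far=[3, 2, 5, 0, 6, 7, 1]
  pop 4: no out-edges | ready=[] | order so far=[3, 2, 5, 0, 6, 7, 1, 4]
  Result: [3, 2, 5, 0, 6, 7, 1, 4]

Answer: [3, 2, 5, 0, 6, 7, 1, 4]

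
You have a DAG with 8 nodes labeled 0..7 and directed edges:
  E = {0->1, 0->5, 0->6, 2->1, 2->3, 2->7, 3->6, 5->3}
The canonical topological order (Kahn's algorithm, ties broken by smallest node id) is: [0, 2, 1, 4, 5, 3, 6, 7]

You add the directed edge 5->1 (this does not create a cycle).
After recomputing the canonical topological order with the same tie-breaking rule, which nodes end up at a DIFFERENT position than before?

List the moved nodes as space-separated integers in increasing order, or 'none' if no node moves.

Old toposort: [0, 2, 1, 4, 5, 3, 6, 7]
Added edge 5->1
Recompute Kahn (smallest-id tiebreak):
  initial in-degrees: [0, 3, 0, 2, 0, 1, 2, 1]
  ready (indeg=0): [0, 2, 4]
  pop 0: indeg[1]->2; indeg[5]->0; indeg[6]->1 | ready=[2, 4, 5] | order so far=[0]
  pop 2: indeg[1]->1; indeg[3]->1; indeg[7]->0 | ready=[4, 5, 7] | order so far=[0, 2]
  pop 4: no out-edges | ready=[5, 7] | order so far=[0, 2, 4]
  pop 5: indeg[1]->0; indeg[3]->0 | ready=[1, 3, 7] | order so far=[0, 2, 4, 5]
  pop 1: no out-edges | ready=[3, 7] | order so far=[0, 2, 4, 5, 1]
  pop 3: indeg[6]->0 | ready=[6, 7] | order so far=[0, 2, 4, 5, 1, 3]
  pop 6: no out-edges | ready=[7] | order so far=[0, 2, 4, 5, 1, 3, 6]
  pop 7: no out-edges | ready=[] | order so far=[0, 2, 4, 5, 1, 3, 6, 7]
New canonical toposort: [0, 2, 4, 5, 1, 3, 6, 7]
Compare positions:
  Node 0: index 0 -> 0 (same)
  Node 1: index 2 -> 4 (moved)
  Node 2: index 1 -> 1 (same)
  Node 3: index 5 -> 5 (same)
  Node 4: index 3 -> 2 (moved)
  Node 5: index 4 -> 3 (moved)
  Node 6: index 6 -> 6 (same)
  Node 7: index 7 -> 7 (same)
Nodes that changed position: 1 4 5

Answer: 1 4 5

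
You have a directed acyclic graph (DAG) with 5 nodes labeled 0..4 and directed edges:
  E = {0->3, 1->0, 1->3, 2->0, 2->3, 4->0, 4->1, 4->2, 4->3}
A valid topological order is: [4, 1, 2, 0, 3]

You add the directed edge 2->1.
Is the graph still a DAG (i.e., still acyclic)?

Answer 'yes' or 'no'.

Answer: yes

Derivation:
Given toposort: [4, 1, 2, 0, 3]
Position of 2: index 2; position of 1: index 1
New edge 2->1: backward (u after v in old order)
Backward edge: old toposort is now invalid. Check if this creates a cycle.
Does 1 already reach 2? Reachable from 1: [0, 1, 3]. NO -> still a DAG (reorder needed).
Still a DAG? yes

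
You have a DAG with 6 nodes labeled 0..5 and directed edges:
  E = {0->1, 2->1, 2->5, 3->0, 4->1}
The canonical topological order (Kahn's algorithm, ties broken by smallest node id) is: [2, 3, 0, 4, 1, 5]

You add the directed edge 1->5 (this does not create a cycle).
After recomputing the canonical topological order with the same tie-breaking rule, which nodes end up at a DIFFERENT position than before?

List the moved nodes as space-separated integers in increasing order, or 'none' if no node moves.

Answer: none

Derivation:
Old toposort: [2, 3, 0, 4, 1, 5]
Added edge 1->5
Recompute Kahn (smallest-id tiebreak):
  initial in-degrees: [1, 3, 0, 0, 0, 2]
  ready (indeg=0): [2, 3, 4]
  pop 2: indeg[1]->2; indeg[5]->1 | ready=[3, 4] | order so far=[2]
  pop 3: indeg[0]->0 | ready=[0, 4] | order so far=[2, 3]
  pop 0: indeg[1]->1 | ready=[4] | order so far=[2, 3, 0]
  pop 4: indeg[1]->0 | ready=[1] | order so far=[2, 3, 0, 4]
  pop 1: indeg[5]->0 | ready=[5] | order so far=[2, 3, 0, 4, 1]
  pop 5: no out-edges | ready=[] | order so far=[2, 3, 0, 4, 1, 5]
New canonical toposort: [2, 3, 0, 4, 1, 5]
Compare positions:
  Node 0: index 2 -> 2 (same)
  Node 1: index 4 -> 4 (same)
  Node 2: index 0 -> 0 (same)
  Node 3: index 1 -> 1 (same)
  Node 4: index 3 -> 3 (same)
  Node 5: index 5 -> 5 (same)
Nodes that changed position: none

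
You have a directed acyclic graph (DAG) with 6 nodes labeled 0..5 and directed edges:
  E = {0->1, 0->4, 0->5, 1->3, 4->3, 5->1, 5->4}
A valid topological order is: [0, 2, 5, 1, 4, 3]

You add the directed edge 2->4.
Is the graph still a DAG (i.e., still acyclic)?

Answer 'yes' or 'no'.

Answer: yes

Derivation:
Given toposort: [0, 2, 5, 1, 4, 3]
Position of 2: index 1; position of 4: index 4
New edge 2->4: forward
Forward edge: respects the existing order. Still a DAG, same toposort still valid.
Still a DAG? yes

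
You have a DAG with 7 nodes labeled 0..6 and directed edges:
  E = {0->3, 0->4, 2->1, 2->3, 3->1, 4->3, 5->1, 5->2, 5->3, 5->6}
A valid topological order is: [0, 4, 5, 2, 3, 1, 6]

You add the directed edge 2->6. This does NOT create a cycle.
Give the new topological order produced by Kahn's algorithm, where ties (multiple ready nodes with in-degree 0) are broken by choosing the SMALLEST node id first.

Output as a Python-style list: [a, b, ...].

Answer: [0, 4, 5, 2, 3, 1, 6]

Derivation:
Old toposort: [0, 4, 5, 2, 3, 1, 6]
Added edge: 2->6
Position of 2 (3) < position of 6 (6). Old order still valid.
Run Kahn's algorithm (break ties by smallest node id):
  initial in-degrees: [0, 3, 1, 4, 1, 0, 2]
  ready (indeg=0): [0, 5]
  pop 0: indeg[3]->3; indeg[4]->0 | ready=[4, 5] | order so far=[0]
  pop 4: indeg[3]->2 | ready=[5] | order so far=[0, 4]
  pop 5: indeg[1]->2; indeg[2]->0; indeg[3]->1; indeg[6]->1 | ready=[2] | order so far=[0, 4, 5]
  pop 2: indeg[1]->1; indeg[3]->0; indeg[6]->0 | ready=[3, 6] | order so far=[0, 4, 5, 2]
  pop 3: indeg[1]->0 | ready=[1, 6] | order so far=[0, 4, 5, 2, 3]
  pop 1: no out-edges | ready=[6] | order so far=[0, 4, 5, 2, 3, 1]
  pop 6: no out-edges | ready=[] | order so far=[0, 4, 5, 2, 3, 1, 6]
  Result: [0, 4, 5, 2, 3, 1, 6]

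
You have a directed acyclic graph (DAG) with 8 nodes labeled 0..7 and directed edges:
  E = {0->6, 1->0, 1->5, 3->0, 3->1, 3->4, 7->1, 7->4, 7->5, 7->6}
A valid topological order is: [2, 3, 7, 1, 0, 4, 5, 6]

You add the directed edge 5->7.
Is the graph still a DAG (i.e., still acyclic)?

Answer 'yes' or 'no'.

Given toposort: [2, 3, 7, 1, 0, 4, 5, 6]
Position of 5: index 6; position of 7: index 2
New edge 5->7: backward (u after v in old order)
Backward edge: old toposort is now invalid. Check if this creates a cycle.
Does 7 already reach 5? Reachable from 7: [0, 1, 4, 5, 6, 7]. YES -> cycle!
Still a DAG? no

Answer: no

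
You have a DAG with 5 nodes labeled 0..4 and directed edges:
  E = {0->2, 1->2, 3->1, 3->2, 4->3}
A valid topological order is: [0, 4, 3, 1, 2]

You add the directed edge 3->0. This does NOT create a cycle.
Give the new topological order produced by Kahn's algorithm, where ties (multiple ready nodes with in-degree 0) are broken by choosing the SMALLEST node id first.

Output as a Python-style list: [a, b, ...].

Answer: [4, 3, 0, 1, 2]

Derivation:
Old toposort: [0, 4, 3, 1, 2]
Added edge: 3->0
Position of 3 (2) > position of 0 (0). Must reorder: 3 must now come before 0.
Run Kahn's algorithm (break ties by smallest node id):
  initial in-degrees: [1, 1, 3, 1, 0]
  ready (indeg=0): [4]
  pop 4: indeg[3]->0 | ready=[3] | order so far=[4]
  pop 3: indeg[0]->0; indeg[1]->0; indeg[2]->2 | ready=[0, 1] | order so far=[4, 3]
  pop 0: indeg[2]->1 | ready=[1] | order so far=[4, 3, 0]
  pop 1: indeg[2]->0 | ready=[2] | order so far=[4, 3, 0, 1]
  pop 2: no out-edges | ready=[] | order so far=[4, 3, 0, 1, 2]
  Result: [4, 3, 0, 1, 2]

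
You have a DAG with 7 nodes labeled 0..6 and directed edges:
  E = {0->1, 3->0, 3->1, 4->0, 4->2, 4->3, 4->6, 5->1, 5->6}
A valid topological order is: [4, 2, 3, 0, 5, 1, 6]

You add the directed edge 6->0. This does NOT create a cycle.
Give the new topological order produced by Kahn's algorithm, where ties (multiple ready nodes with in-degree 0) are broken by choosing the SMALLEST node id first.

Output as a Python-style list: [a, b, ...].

Old toposort: [4, 2, 3, 0, 5, 1, 6]
Added edge: 6->0
Position of 6 (6) > position of 0 (3). Must reorder: 6 must now come before 0.
Run Kahn's algorithm (break ties by smallest node id):
  initial in-degrees: [3, 3, 1, 1, 0, 0, 2]
  ready (indeg=0): [4, 5]
  pop 4: indeg[0]->2; indeg[2]->0; indeg[3]->0; indeg[6]->1 | ready=[2, 3, 5] | order so far=[4]
  pop 2: no out-edges | ready=[3, 5] | order so far=[4, 2]
  pop 3: indeg[0]->1; indeg[1]->2 | ready=[5] | order so far=[4, 2, 3]
  pop 5: indeg[1]->1; indeg[6]->0 | ready=[6] | order so far=[4, 2, 3, 5]
  pop 6: indeg[0]->0 | ready=[0] | order so far=[4, 2, 3, 5, 6]
  pop 0: indeg[1]->0 | ready=[1] | order so far=[4, 2, 3, 5, 6, 0]
  pop 1: no out-edges | ready=[] | order so far=[4, 2, 3, 5, 6, 0, 1]
  Result: [4, 2, 3, 5, 6, 0, 1]

Answer: [4, 2, 3, 5, 6, 0, 1]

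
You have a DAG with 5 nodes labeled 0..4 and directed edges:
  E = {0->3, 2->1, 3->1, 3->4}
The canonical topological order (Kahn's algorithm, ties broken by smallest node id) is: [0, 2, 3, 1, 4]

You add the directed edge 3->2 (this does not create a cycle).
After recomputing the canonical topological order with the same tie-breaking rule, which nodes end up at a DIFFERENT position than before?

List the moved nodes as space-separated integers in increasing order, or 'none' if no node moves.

Old toposort: [0, 2, 3, 1, 4]
Added edge 3->2
Recompute Kahn (smallest-id tiebreak):
  initial in-degrees: [0, 2, 1, 1, 1]
  ready (indeg=0): [0]
  pop 0: indeg[3]->0 | ready=[3] | order so far=[0]
  pop 3: indeg[1]->1; indeg[2]->0; indeg[4]->0 | ready=[2, 4] | order so far=[0, 3]
  pop 2: indeg[1]->0 | ready=[1, 4] | order so far=[0, 3, 2]
  pop 1: no out-edges | ready=[4] | order so far=[0, 3, 2, 1]
  pop 4: no out-edges | ready=[] | order so far=[0, 3, 2, 1, 4]
New canonical toposort: [0, 3, 2, 1, 4]
Compare positions:
  Node 0: index 0 -> 0 (same)
  Node 1: index 3 -> 3 (same)
  Node 2: index 1 -> 2 (moved)
  Node 3: index 2 -> 1 (moved)
  Node 4: index 4 -> 4 (same)
Nodes that changed position: 2 3

Answer: 2 3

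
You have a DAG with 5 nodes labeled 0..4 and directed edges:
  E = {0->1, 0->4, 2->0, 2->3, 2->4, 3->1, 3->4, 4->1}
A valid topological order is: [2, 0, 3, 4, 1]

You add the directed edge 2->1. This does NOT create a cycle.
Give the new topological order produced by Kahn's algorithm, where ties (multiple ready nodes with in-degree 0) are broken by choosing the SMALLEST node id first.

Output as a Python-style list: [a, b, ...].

Old toposort: [2, 0, 3, 4, 1]
Added edge: 2->1
Position of 2 (0) < position of 1 (4). Old order still valid.
Run Kahn's algorithm (break ties by smallest node id):
  initial in-degrees: [1, 4, 0, 1, 3]
  ready (indeg=0): [2]
  pop 2: indeg[0]->0; indeg[1]->3; indeg[3]->0; indeg[4]->2 | ready=[0, 3] | order so far=[2]
  pop 0: indeg[1]->2; indeg[4]->1 | ready=[3] | order so far=[2, 0]
  pop 3: indeg[1]->1; indeg[4]->0 | ready=[4] | order so far=[2, 0, 3]
  pop 4: indeg[1]->0 | ready=[1] | order so far=[2, 0, 3, 4]
  pop 1: no out-edges | ready=[] | order so far=[2, 0, 3, 4, 1]
  Result: [2, 0, 3, 4, 1]

Answer: [2, 0, 3, 4, 1]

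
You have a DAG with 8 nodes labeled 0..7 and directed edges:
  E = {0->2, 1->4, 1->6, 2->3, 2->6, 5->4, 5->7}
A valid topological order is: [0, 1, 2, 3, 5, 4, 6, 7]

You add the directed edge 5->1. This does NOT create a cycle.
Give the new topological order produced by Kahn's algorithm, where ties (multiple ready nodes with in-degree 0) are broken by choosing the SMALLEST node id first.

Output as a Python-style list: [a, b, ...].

Old toposort: [0, 1, 2, 3, 5, 4, 6, 7]
Added edge: 5->1
Position of 5 (4) > position of 1 (1). Must reorder: 5 must now come before 1.
Run Kahn's algorithm (break ties by smallest node id):
  initial in-degrees: [0, 1, 1, 1, 2, 0, 2, 1]
  ready (indeg=0): [0, 5]
  pop 0: indeg[2]->0 | ready=[2, 5] | order so far=[0]
  pop 2: indeg[3]->0; indeg[6]->1 | ready=[3, 5] | order so far=[0, 2]
  pop 3: no out-edges | ready=[5] | order so far=[0, 2, 3]
  pop 5: indeg[1]->0; indeg[4]->1; indeg[7]->0 | ready=[1, 7] | order so far=[0, 2, 3, 5]
  pop 1: indeg[4]->0; indeg[6]->0 | ready=[4, 6, 7] | order so far=[0, 2, 3, 5, 1]
  pop 4: no out-edges | ready=[6, 7] | order so far=[0, 2, 3, 5, 1, 4]
  pop 6: no out-edges | ready=[7] | order so far=[0, 2, 3, 5, 1, 4, 6]
  pop 7: no out-edges | ready=[] | order so far=[0, 2, 3, 5, 1, 4, 6, 7]
  Result: [0, 2, 3, 5, 1, 4, 6, 7]

Answer: [0, 2, 3, 5, 1, 4, 6, 7]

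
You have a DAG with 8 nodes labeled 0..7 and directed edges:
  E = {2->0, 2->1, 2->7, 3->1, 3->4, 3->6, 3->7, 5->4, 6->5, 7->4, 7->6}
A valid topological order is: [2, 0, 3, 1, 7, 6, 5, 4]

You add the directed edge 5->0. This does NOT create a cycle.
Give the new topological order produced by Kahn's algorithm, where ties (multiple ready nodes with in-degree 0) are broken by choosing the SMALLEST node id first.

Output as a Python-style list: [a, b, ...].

Old toposort: [2, 0, 3, 1, 7, 6, 5, 4]
Added edge: 5->0
Position of 5 (6) > position of 0 (1). Must reorder: 5 must now come before 0.
Run Kahn's algorithm (break ties by smallest node id):
  initial in-degrees: [2, 2, 0, 0, 3, 1, 2, 2]
  ready (indeg=0): [2, 3]
  pop 2: indeg[0]->1; indeg[1]->1; indeg[7]->1 | ready=[3] | order so far=[2]
  pop 3: indeg[1]->0; indeg[4]->2; indeg[6]->1; indeg[7]->0 | ready=[1, 7] | order so far=[2, 3]
  pop 1: no out-edges | ready=[7] | order so far=[2, 3, 1]
  pop 7: indeg[4]->1; indeg[6]->0 | ready=[6] | order so far=[2, 3, 1, 7]
  pop 6: indeg[5]->0 | ready=[5] | order so far=[2, 3, 1, 7, 6]
  pop 5: indeg[0]->0; indeg[4]->0 | ready=[0, 4] | order so far=[2, 3, 1, 7, 6, 5]
  pop 0: no out-edges | ready=[4] | order so far=[2, 3, 1, 7, 6, 5, 0]
  pop 4: no out-edges | ready=[] | order so far=[2, 3, 1, 7, 6, 5, 0, 4]
  Result: [2, 3, 1, 7, 6, 5, 0, 4]

Answer: [2, 3, 1, 7, 6, 5, 0, 4]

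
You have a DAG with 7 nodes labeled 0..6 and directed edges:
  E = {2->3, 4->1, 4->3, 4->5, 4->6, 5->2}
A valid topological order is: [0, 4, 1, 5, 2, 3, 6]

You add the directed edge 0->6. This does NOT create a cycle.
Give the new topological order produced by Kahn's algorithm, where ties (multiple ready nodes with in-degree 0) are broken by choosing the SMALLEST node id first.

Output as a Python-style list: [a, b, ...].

Old toposort: [0, 4, 1, 5, 2, 3, 6]
Added edge: 0->6
Position of 0 (0) < position of 6 (6). Old order still valid.
Run Kahn's algorithm (break ties by smallest node id):
  initial in-degrees: [0, 1, 1, 2, 0, 1, 2]
  ready (indeg=0): [0, 4]
  pop 0: indeg[6]->1 | ready=[4] | order so far=[0]
  pop 4: indeg[1]->0; indeg[3]->1; indeg[5]->0; indeg[6]->0 | ready=[1, 5, 6] | order so far=[0, 4]
  pop 1: no out-edges | ready=[5, 6] | order so far=[0, 4, 1]
  pop 5: indeg[2]->0 | ready=[2, 6] | order so far=[0, 4, 1, 5]
  pop 2: indeg[3]->0 | ready=[3, 6] | order so far=[0, 4, 1, 5, 2]
  pop 3: no out-edges | ready=[6] | order so far=[0, 4, 1, 5, 2, 3]
  pop 6: no out-edges | ready=[] | order so far=[0, 4, 1, 5, 2, 3, 6]
  Result: [0, 4, 1, 5, 2, 3, 6]

Answer: [0, 4, 1, 5, 2, 3, 6]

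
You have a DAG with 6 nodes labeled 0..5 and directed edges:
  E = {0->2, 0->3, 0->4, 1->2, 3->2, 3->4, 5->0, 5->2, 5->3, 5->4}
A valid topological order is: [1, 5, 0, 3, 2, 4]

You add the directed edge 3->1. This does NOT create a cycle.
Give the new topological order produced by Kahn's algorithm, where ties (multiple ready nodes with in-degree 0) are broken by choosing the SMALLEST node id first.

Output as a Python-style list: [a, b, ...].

Answer: [5, 0, 3, 1, 2, 4]

Derivation:
Old toposort: [1, 5, 0, 3, 2, 4]
Added edge: 3->1
Position of 3 (3) > position of 1 (0). Must reorder: 3 must now come before 1.
Run Kahn's algorithm (break ties by smallest node id):
  initial in-degrees: [1, 1, 4, 2, 3, 0]
  ready (indeg=0): [5]
  pop 5: indeg[0]->0; indeg[2]->3; indeg[3]->1; indeg[4]->2 | ready=[0] | order so far=[5]
  pop 0: indeg[2]->2; indeg[3]->0; indeg[4]->1 | ready=[3] | order so far=[5, 0]
  pop 3: indeg[1]->0; indeg[2]->1; indeg[4]->0 | ready=[1, 4] | order so far=[5, 0, 3]
  pop 1: indeg[2]->0 | ready=[2, 4] | order so far=[5, 0, 3, 1]
  pop 2: no out-edges | ready=[4] | order so far=[5, 0, 3, 1, 2]
  pop 4: no out-edges | ready=[] | order so far=[5, 0, 3, 1, 2, 4]
  Result: [5, 0, 3, 1, 2, 4]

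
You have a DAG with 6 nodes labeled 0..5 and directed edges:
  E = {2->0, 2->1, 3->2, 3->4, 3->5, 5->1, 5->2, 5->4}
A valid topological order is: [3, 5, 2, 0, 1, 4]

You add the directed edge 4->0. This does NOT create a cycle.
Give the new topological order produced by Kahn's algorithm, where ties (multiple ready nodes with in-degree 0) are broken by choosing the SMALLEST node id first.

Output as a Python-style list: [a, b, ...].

Old toposort: [3, 5, 2, 0, 1, 4]
Added edge: 4->0
Position of 4 (5) > position of 0 (3). Must reorder: 4 must now come before 0.
Run Kahn's algorithm (break ties by smallest node id):
  initial in-degrees: [2, 2, 2, 0, 2, 1]
  ready (indeg=0): [3]
  pop 3: indeg[2]->1; indeg[4]->1; indeg[5]->0 | ready=[5] | order so far=[3]
  pop 5: indeg[1]->1; indeg[2]->0; indeg[4]->0 | ready=[2, 4] | order so far=[3, 5]
  pop 2: indeg[0]->1; indeg[1]->0 | ready=[1, 4] | order so far=[3, 5, 2]
  pop 1: no out-edges | ready=[4] | order so far=[3, 5, 2, 1]
  pop 4: indeg[0]->0 | ready=[0] | order so far=[3, 5, 2, 1, 4]
  pop 0: no out-edges | ready=[] | order so far=[3, 5, 2, 1, 4, 0]
  Result: [3, 5, 2, 1, 4, 0]

Answer: [3, 5, 2, 1, 4, 0]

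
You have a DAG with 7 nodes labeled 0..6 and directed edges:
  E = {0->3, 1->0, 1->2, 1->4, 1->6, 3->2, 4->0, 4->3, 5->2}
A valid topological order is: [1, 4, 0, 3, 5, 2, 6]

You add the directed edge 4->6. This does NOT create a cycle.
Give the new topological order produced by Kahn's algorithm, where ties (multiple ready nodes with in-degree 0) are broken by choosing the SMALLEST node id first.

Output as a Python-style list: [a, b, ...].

Old toposort: [1, 4, 0, 3, 5, 2, 6]
Added edge: 4->6
Position of 4 (1) < position of 6 (6). Old order still valid.
Run Kahn's algorithm (break ties by smallest node id):
  initial in-degrees: [2, 0, 3, 2, 1, 0, 2]
  ready (indeg=0): [1, 5]
  pop 1: indeg[0]->1; indeg[2]->2; indeg[4]->0; indeg[6]->1 | ready=[4, 5] | order so far=[1]
  pop 4: indeg[0]->0; indeg[3]->1; indeg[6]->0 | ready=[0, 5, 6] | order so far=[1, 4]
  pop 0: indeg[3]->0 | ready=[3, 5, 6] | order so far=[1, 4, 0]
  pop 3: indeg[2]->1 | ready=[5, 6] | order so far=[1, 4, 0, 3]
  pop 5: indeg[2]->0 | ready=[2, 6] | order so far=[1, 4, 0, 3, 5]
  pop 2: no out-edges | ready=[6] | order so far=[1, 4, 0, 3, 5, 2]
  pop 6: no out-edges | ready=[] | order so far=[1, 4, 0, 3, 5, 2, 6]
  Result: [1, 4, 0, 3, 5, 2, 6]

Answer: [1, 4, 0, 3, 5, 2, 6]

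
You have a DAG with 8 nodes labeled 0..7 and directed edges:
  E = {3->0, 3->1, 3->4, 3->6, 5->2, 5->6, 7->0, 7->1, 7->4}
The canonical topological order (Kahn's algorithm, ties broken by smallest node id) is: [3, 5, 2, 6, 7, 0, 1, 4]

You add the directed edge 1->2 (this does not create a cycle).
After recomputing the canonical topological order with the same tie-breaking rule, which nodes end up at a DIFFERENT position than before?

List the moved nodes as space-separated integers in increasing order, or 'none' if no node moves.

Answer: 0 1 2 6 7

Derivation:
Old toposort: [3, 5, 2, 6, 7, 0, 1, 4]
Added edge 1->2
Recompute Kahn (smallest-id tiebreak):
  initial in-degrees: [2, 2, 2, 0, 2, 0, 2, 0]
  ready (indeg=0): [3, 5, 7]
  pop 3: indeg[0]->1; indeg[1]->1; indeg[4]->1; indeg[6]->1 | ready=[5, 7] | order so far=[3]
  pop 5: indeg[2]->1; indeg[6]->0 | ready=[6, 7] | order so far=[3, 5]
  pop 6: no out-edges | ready=[7] | order so far=[3, 5, 6]
  pop 7: indeg[0]->0; indeg[1]->0; indeg[4]->0 | ready=[0, 1, 4] | order so far=[3, 5, 6, 7]
  pop 0: no out-edges | ready=[1, 4] | order so far=[3, 5, 6, 7, 0]
  pop 1: indeg[2]->0 | ready=[2, 4] | order so far=[3, 5, 6, 7, 0, 1]
  pop 2: no out-edges | ready=[4] | order so far=[3, 5, 6, 7, 0, 1, 2]
  pop 4: no out-edges | ready=[] | order so far=[3, 5, 6, 7, 0, 1, 2, 4]
New canonical toposort: [3, 5, 6, 7, 0, 1, 2, 4]
Compare positions:
  Node 0: index 5 -> 4 (moved)
  Node 1: index 6 -> 5 (moved)
  Node 2: index 2 -> 6 (moved)
  Node 3: index 0 -> 0 (same)
  Node 4: index 7 -> 7 (same)
  Node 5: index 1 -> 1 (same)
  Node 6: index 3 -> 2 (moved)
  Node 7: index 4 -> 3 (moved)
Nodes that changed position: 0 1 2 6 7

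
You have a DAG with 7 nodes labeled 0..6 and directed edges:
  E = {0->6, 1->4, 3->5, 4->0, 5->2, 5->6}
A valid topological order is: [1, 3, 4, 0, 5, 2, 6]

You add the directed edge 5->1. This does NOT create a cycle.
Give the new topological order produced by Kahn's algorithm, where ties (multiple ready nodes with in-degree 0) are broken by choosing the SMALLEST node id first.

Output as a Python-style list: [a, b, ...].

Answer: [3, 5, 1, 2, 4, 0, 6]

Derivation:
Old toposort: [1, 3, 4, 0, 5, 2, 6]
Added edge: 5->1
Position of 5 (4) > position of 1 (0). Must reorder: 5 must now come before 1.
Run Kahn's algorithm (break ties by smallest node id):
  initial in-degrees: [1, 1, 1, 0, 1, 1, 2]
  ready (indeg=0): [3]
  pop 3: indeg[5]->0 | ready=[5] | order so far=[3]
  pop 5: indeg[1]->0; indeg[2]->0; indeg[6]->1 | ready=[1, 2] | order so far=[3, 5]
  pop 1: indeg[4]->0 | ready=[2, 4] | order so far=[3, 5, 1]
  pop 2: no out-edges | ready=[4] | order so far=[3, 5, 1, 2]
  pop 4: indeg[0]->0 | ready=[0] | order so far=[3, 5, 1, 2, 4]
  pop 0: indeg[6]->0 | ready=[6] | order so far=[3, 5, 1, 2, 4, 0]
  pop 6: no out-edges | ready=[] | order so far=[3, 5, 1, 2, 4, 0, 6]
  Result: [3, 5, 1, 2, 4, 0, 6]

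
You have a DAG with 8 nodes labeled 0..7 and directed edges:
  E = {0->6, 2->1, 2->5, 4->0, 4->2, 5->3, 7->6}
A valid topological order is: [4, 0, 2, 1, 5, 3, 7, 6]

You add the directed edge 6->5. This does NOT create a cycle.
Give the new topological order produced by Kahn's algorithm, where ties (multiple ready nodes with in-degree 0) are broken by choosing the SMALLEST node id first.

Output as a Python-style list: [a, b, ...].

Old toposort: [4, 0, 2, 1, 5, 3, 7, 6]
Added edge: 6->5
Position of 6 (7) > position of 5 (4). Must reorder: 6 must now come before 5.
Run Kahn's algorithm (break ties by smallest node id):
  initial in-degrees: [1, 1, 1, 1, 0, 2, 2, 0]
  ready (indeg=0): [4, 7]
  pop 4: indeg[0]->0; indeg[2]->0 | ready=[0, 2, 7] | order so far=[4]
  pop 0: indeg[6]->1 | ready=[2, 7] | order so far=[4, 0]
  pop 2: indeg[1]->0; indeg[5]->1 | ready=[1, 7] | order so far=[4, 0, 2]
  pop 1: no out-edges | ready=[7] | order so far=[4, 0, 2, 1]
  pop 7: indeg[6]->0 | ready=[6] | order so far=[4, 0, 2, 1, 7]
  pop 6: indeg[5]->0 | ready=[5] | order so far=[4, 0, 2, 1, 7, 6]
  pop 5: indeg[3]->0 | ready=[3] | order so far=[4, 0, 2, 1, 7, 6, 5]
  pop 3: no out-edges | ready=[] | order so far=[4, 0, 2, 1, 7, 6, 5, 3]
  Result: [4, 0, 2, 1, 7, 6, 5, 3]

Answer: [4, 0, 2, 1, 7, 6, 5, 3]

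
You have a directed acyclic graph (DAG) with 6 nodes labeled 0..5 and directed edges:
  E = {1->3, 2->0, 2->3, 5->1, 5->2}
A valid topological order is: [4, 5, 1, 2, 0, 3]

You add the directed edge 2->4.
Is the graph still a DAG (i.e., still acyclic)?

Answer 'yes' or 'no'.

Given toposort: [4, 5, 1, 2, 0, 3]
Position of 2: index 3; position of 4: index 0
New edge 2->4: backward (u after v in old order)
Backward edge: old toposort is now invalid. Check if this creates a cycle.
Does 4 already reach 2? Reachable from 4: [4]. NO -> still a DAG (reorder needed).
Still a DAG? yes

Answer: yes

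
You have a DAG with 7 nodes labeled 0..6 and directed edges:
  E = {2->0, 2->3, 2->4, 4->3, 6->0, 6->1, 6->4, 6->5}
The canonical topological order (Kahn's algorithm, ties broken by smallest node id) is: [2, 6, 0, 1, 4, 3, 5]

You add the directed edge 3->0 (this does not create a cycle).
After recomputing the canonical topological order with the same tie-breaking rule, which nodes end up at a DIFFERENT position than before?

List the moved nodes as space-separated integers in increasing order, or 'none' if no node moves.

Answer: 0 1 3 4

Derivation:
Old toposort: [2, 6, 0, 1, 4, 3, 5]
Added edge 3->0
Recompute Kahn (smallest-id tiebreak):
  initial in-degrees: [3, 1, 0, 2, 2, 1, 0]
  ready (indeg=0): [2, 6]
  pop 2: indeg[0]->2; indeg[3]->1; indeg[4]->1 | ready=[6] | order so far=[2]
  pop 6: indeg[0]->1; indeg[1]->0; indeg[4]->0; indeg[5]->0 | ready=[1, 4, 5] | order so far=[2, 6]
  pop 1: no out-edges | ready=[4, 5] | order so far=[2, 6, 1]
  pop 4: indeg[3]->0 | ready=[3, 5] | order so far=[2, 6, 1, 4]
  pop 3: indeg[0]->0 | ready=[0, 5] | order so far=[2, 6, 1, 4, 3]
  pop 0: no out-edges | ready=[5] | order so far=[2, 6, 1, 4, 3, 0]
  pop 5: no out-edges | ready=[] | order so far=[2, 6, 1, 4, 3, 0, 5]
New canonical toposort: [2, 6, 1, 4, 3, 0, 5]
Compare positions:
  Node 0: index 2 -> 5 (moved)
  Node 1: index 3 -> 2 (moved)
  Node 2: index 0 -> 0 (same)
  Node 3: index 5 -> 4 (moved)
  Node 4: index 4 -> 3 (moved)
  Node 5: index 6 -> 6 (same)
  Node 6: index 1 -> 1 (same)
Nodes that changed position: 0 1 3 4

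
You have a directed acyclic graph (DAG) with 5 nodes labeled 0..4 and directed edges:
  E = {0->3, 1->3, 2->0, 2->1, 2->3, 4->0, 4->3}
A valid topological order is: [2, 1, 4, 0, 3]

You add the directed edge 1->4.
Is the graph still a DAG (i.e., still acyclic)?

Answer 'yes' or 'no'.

Answer: yes

Derivation:
Given toposort: [2, 1, 4, 0, 3]
Position of 1: index 1; position of 4: index 2
New edge 1->4: forward
Forward edge: respects the existing order. Still a DAG, same toposort still valid.
Still a DAG? yes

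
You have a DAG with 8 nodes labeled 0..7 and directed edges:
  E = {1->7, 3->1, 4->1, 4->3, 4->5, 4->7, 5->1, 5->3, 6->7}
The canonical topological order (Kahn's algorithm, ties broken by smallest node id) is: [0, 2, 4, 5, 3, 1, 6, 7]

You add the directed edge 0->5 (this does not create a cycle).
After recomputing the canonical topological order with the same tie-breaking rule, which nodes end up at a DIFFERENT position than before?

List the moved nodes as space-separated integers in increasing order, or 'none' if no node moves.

Answer: none

Derivation:
Old toposort: [0, 2, 4, 5, 3, 1, 6, 7]
Added edge 0->5
Recompute Kahn (smallest-id tiebreak):
  initial in-degrees: [0, 3, 0, 2, 0, 2, 0, 3]
  ready (indeg=0): [0, 2, 4, 6]
  pop 0: indeg[5]->1 | ready=[2, 4, 6] | order so far=[0]
  pop 2: no out-edges | ready=[4, 6] | order so far=[0, 2]
  pop 4: indeg[1]->2; indeg[3]->1; indeg[5]->0; indeg[7]->2 | ready=[5, 6] | order so far=[0, 2, 4]
  pop 5: indeg[1]->1; indeg[3]->0 | ready=[3, 6] | order so far=[0, 2, 4, 5]
  pop 3: indeg[1]->0 | ready=[1, 6] | order so far=[0, 2, 4, 5, 3]
  pop 1: indeg[7]->1 | ready=[6] | order so far=[0, 2, 4, 5, 3, 1]
  pop 6: indeg[7]->0 | ready=[7] | order so far=[0, 2, 4, 5, 3, 1, 6]
  pop 7: no out-edges | ready=[] | order so far=[0, 2, 4, 5, 3, 1, 6, 7]
New canonical toposort: [0, 2, 4, 5, 3, 1, 6, 7]
Compare positions:
  Node 0: index 0 -> 0 (same)
  Node 1: index 5 -> 5 (same)
  Node 2: index 1 -> 1 (same)
  Node 3: index 4 -> 4 (same)
  Node 4: index 2 -> 2 (same)
  Node 5: index 3 -> 3 (same)
  Node 6: index 6 -> 6 (same)
  Node 7: index 7 -> 7 (same)
Nodes that changed position: none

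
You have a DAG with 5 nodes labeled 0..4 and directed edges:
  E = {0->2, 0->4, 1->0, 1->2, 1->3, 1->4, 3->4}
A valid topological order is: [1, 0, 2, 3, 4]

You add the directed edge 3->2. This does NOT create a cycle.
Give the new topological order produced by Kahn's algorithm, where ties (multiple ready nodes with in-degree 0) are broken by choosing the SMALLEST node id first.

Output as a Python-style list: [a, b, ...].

Old toposort: [1, 0, 2, 3, 4]
Added edge: 3->2
Position of 3 (3) > position of 2 (2). Must reorder: 3 must now come before 2.
Run Kahn's algorithm (break ties by smallest node id):
  initial in-degrees: [1, 0, 3, 1, 3]
  ready (indeg=0): [1]
  pop 1: indeg[0]->0; indeg[2]->2; indeg[3]->0; indeg[4]->2 | ready=[0, 3] | order so far=[1]
  pop 0: indeg[2]->1; indeg[4]->1 | ready=[3] | order so far=[1, 0]
  pop 3: indeg[2]->0; indeg[4]->0 | ready=[2, 4] | order so far=[1, 0, 3]
  pop 2: no out-edges | ready=[4] | order so far=[1, 0, 3, 2]
  pop 4: no out-edges | ready=[] | order so far=[1, 0, 3, 2, 4]
  Result: [1, 0, 3, 2, 4]

Answer: [1, 0, 3, 2, 4]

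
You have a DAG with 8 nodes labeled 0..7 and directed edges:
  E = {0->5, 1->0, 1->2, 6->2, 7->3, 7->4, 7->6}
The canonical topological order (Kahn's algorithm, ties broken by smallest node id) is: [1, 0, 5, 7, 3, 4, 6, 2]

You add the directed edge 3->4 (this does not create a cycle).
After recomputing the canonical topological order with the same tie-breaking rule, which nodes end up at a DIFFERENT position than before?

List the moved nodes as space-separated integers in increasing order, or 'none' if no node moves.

Answer: none

Derivation:
Old toposort: [1, 0, 5, 7, 3, 4, 6, 2]
Added edge 3->4
Recompute Kahn (smallest-id tiebreak):
  initial in-degrees: [1, 0, 2, 1, 2, 1, 1, 0]
  ready (indeg=0): [1, 7]
  pop 1: indeg[0]->0; indeg[2]->1 | ready=[0, 7] | order so far=[1]
  pop 0: indeg[5]->0 | ready=[5, 7] | order so far=[1, 0]
  pop 5: no out-edges | ready=[7] | order so far=[1, 0, 5]
  pop 7: indeg[3]->0; indeg[4]->1; indeg[6]->0 | ready=[3, 6] | order so far=[1, 0, 5, 7]
  pop 3: indeg[4]->0 | ready=[4, 6] | order so far=[1, 0, 5, 7, 3]
  pop 4: no out-edges | ready=[6] | order so far=[1, 0, 5, 7, 3, 4]
  pop 6: indeg[2]->0 | ready=[2] | order so far=[1, 0, 5, 7, 3, 4, 6]
  pop 2: no out-edges | ready=[] | order so far=[1, 0, 5, 7, 3, 4, 6, 2]
New canonical toposort: [1, 0, 5, 7, 3, 4, 6, 2]
Compare positions:
  Node 0: index 1 -> 1 (same)
  Node 1: index 0 -> 0 (same)
  Node 2: index 7 -> 7 (same)
  Node 3: index 4 -> 4 (same)
  Node 4: index 5 -> 5 (same)
  Node 5: index 2 -> 2 (same)
  Node 6: index 6 -> 6 (same)
  Node 7: index 3 -> 3 (same)
Nodes that changed position: none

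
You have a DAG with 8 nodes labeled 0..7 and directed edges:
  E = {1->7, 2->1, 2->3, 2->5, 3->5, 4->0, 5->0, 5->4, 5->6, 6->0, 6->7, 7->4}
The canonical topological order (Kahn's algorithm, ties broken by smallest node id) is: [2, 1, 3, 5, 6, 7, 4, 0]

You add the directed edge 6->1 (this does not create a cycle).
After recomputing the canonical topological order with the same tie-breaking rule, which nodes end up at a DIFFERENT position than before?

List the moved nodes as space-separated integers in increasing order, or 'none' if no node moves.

Old toposort: [2, 1, 3, 5, 6, 7, 4, 0]
Added edge 6->1
Recompute Kahn (smallest-id tiebreak):
  initial in-degrees: [3, 2, 0, 1, 2, 2, 1, 2]
  ready (indeg=0): [2]
  pop 2: indeg[1]->1; indeg[3]->0; indeg[5]->1 | ready=[3] | order so far=[2]
  pop 3: indeg[5]->0 | ready=[5] | order so far=[2, 3]
  pop 5: indeg[0]->2; indeg[4]->1; indeg[6]->0 | ready=[6] | order so far=[2, 3, 5]
  pop 6: indeg[0]->1; indeg[1]->0; indeg[7]->1 | ready=[1] | order so far=[2, 3, 5, 6]
  pop 1: indeg[7]->0 | ready=[7] | order so far=[2, 3, 5, 6, 1]
  pop 7: indeg[4]->0 | ready=[4] | order so far=[2, 3, 5, 6, 1, 7]
  pop 4: indeg[0]->0 | ready=[0] | order so far=[2, 3, 5, 6, 1, 7, 4]
  pop 0: no out-edges | ready=[] | order so far=[2, 3, 5, 6, 1, 7, 4, 0]
New canonical toposort: [2, 3, 5, 6, 1, 7, 4, 0]
Compare positions:
  Node 0: index 7 -> 7 (same)
  Node 1: index 1 -> 4 (moved)
  Node 2: index 0 -> 0 (same)
  Node 3: index 2 -> 1 (moved)
  Node 4: index 6 -> 6 (same)
  Node 5: index 3 -> 2 (moved)
  Node 6: index 4 -> 3 (moved)
  Node 7: index 5 -> 5 (same)
Nodes that changed position: 1 3 5 6

Answer: 1 3 5 6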